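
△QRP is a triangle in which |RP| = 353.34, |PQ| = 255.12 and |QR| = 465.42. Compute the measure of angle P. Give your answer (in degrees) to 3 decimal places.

98.510

By the law of cosines, cos P = (|RP|² + |PQ|² − |QR|²) / (2·|RP|·|PQ|) ≈ -0.14799, so ∠P ≈ 98.51°.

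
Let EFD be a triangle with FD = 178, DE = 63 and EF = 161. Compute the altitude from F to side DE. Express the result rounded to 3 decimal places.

h_F ≈ 160.369

Semiperimeter s = (178 + 63 + 161)/2 = 201.
Heron's formula: area = √(201·23·138·40) ≈ 5051.6.
The altitude from F has length 2·area/DE ≈ 160.37.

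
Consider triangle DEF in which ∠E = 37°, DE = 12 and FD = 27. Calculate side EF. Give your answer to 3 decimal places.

Law of sines: sin F = DE·sin E/FD ≈ 0.26747.
Since FD ≥ DE, only the acute value applies: ∠F ≈ 15.51°.
Then ∠D = 180° − ∠E − ∠F ≈ 127.49°.
Law of sines gives EF = FD·sin D/sin E ≈ 35.6.

35.600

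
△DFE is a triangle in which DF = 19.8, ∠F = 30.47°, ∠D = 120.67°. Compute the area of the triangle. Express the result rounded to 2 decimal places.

The third angle is ∠E = 180° − ∠D − ∠F = 28.86°.
Law of sines: FE = DF·sin D/sin E ≈ 35.284.
Law of sines: ED = DF·sin F/sin E ≈ 20.802.
Area = ½·DF·FE·sin F ≈ 177.13.

area ≈ 177.13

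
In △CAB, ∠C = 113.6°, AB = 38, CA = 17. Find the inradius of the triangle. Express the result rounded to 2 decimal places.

Law of sines: sin B = CA·sin C/AB ≈ 0.40995.
Since AB ≥ CA, only the acute value applies: ∠B ≈ 24.20°.
Then ∠A = 180° − ∠C − ∠B ≈ 42.20°.
Law of sines gives BC = AB·sin A/sin C ≈ 27.854.
Area = ½·AB·CA·sin A ≈ 216.96.
Semiperimeter s = (38+27.854+17)/2 = 41.427.
Inradius = area/s = 216.96/41.427 ≈ 5.2371.

r ≈ 5.24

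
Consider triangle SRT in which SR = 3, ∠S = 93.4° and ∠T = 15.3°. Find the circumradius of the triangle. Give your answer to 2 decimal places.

The third angle is ∠R = 180° − ∠T − ∠S = 71.30°.
Law of sines: RT = SR·sin S/sin T ≈ 11.349.
Law of sines: TS = SR·sin R/sin T ≈ 10.769.
Circumradius = SR/(2 sin T) ≈ 5.6846.

5.68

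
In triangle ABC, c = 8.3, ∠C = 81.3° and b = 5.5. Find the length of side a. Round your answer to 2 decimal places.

Law of sines: sin B = b·sin C/c ≈ 0.65503.
Since c ≥ b, only the acute value applies: ∠B ≈ 40.92°.
Then ∠A = 180° − ∠C − ∠B ≈ 57.78°.
Law of sines gives a = c·sin A/sin C ≈ 7.1035.

7.10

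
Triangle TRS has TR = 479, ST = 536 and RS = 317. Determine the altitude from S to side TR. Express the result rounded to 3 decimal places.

h_S ≈ 313.861

Semiperimeter s = (317 + 536 + 479)/2 = 666.
Heron's formula: area = √(666·349·130·187) ≈ 75170.
The altitude from S has length 2·area/TR ≈ 313.86.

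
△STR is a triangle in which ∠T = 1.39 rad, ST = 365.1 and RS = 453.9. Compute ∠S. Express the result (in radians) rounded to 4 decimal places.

Law of sines: sin R = ST·sin T/RS ≈ 0.79125.
Since RS ≥ ST, only the acute value applies: ∠R ≈ 0.913 rad.
Then ∠S = π − ∠T − ∠R ≈ 0.839 rad.

∠S ≈ 0.8387 rad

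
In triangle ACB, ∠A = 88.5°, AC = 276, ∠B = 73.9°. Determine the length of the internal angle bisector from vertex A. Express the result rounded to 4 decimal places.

94.6497

The third angle is ∠C = 180° − ∠B − ∠A = 17.60°.
Law of sines: CB = AC·sin A/sin B ≈ 287.17.
Law of sines: BA = AC·sin C/sin B ≈ 86.861.
The bisector from A has length 2·BA·AC·cos(∠A/2)/(BA+AC) ≈ 94.65.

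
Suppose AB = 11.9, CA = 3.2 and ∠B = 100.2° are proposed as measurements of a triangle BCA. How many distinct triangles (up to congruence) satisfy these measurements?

0

AB·sin B = 11.9·sin(100.2°) ≈ 11.71.
Since ∠B is not acute, a triangle exists only if CA > AB; here CA ≤ AB, so there is no triangle.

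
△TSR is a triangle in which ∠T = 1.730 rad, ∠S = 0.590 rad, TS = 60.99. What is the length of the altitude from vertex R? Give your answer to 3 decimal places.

The third angle is ∠R = π − ∠T − ∠S = 0.822 rad.
Law of sines: SR = TS·sin T/sin R ≈ 82.24.
Law of sines: RT = TS·sin S/sin R ≈ 46.341.
Area = ½·TS·SR·sin S ≈ 1395.3.
The altitude from R has length 2·area/TS ≈ 45.755.

45.755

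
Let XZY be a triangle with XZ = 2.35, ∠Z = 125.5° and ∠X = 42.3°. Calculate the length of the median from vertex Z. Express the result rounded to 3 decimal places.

The third angle is ∠Y = 180° − ∠X − ∠Z = 12.20°.
Law of sines: ZY = XZ·sin X/sin Y ≈ 7.4841.
Law of sines: YX = XZ·sin Z/sin Y ≈ 9.0532.
Median from Z: ½√(2·XZ² + 2·ZY² − YX²) ≈ 3.2058.

m_Z ≈ 3.206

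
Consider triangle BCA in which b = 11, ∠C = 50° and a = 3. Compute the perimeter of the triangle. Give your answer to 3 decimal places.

23.358

By the law of cosines, c² = a² + b² − 2·a·b·cos C = 87.576, so c ≈ 9.3582.
Semiperimeter s = (11+9.3582+3)/2 = 11.679.
Perimeter = 11 + 9.3582 + 3 = 23.358.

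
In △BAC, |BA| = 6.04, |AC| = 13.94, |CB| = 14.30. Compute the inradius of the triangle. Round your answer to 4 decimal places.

2.4260

Semiperimeter s = (13.94 + 14.3 + 6.04)/2 = 17.14.
Heron's formula: area = √(17.14·3.2·2.84·11.1) ≈ 41.582.
Inradius = area/s = 41.582/17.14 ≈ 2.426.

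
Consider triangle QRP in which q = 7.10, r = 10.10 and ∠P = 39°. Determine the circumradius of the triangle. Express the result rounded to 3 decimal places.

5.085

By the law of cosines, p² = q² + r² − 2·q·r·cos P = 40.962, so p ≈ 6.4001.
Area = ½·q·r·sin P ≈ 22.564.
Circumradius = p/(2 sin P) ≈ 5.085.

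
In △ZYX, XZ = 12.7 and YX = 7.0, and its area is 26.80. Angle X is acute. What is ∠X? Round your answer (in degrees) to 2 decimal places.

∠X ≈ 37.08°

From area = ½·YX·XZ·sin X, we get sin X = 2·area/(YX·XZ) ≈ 0.60292.
Taking the acute solution, ∠X ≈ 37.08°.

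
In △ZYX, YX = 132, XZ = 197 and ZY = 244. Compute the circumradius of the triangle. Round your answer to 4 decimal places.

By the law of cosines, cos Z = (XZ² + ZY² − YX²) / (2·XZ·ZY) ≈ 0.84173, so ∠Z ≈ 32.68°.
Circumradius = YX/(2 sin Z) ≈ 122.25.

122.2468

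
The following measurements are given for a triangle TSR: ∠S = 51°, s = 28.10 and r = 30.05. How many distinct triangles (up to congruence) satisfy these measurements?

r·sin S = 30.05·sin(51°) ≈ 23.35.
Since r sin S < s < r (23.35 < 28.10 < 30.05), two triangles exist.

2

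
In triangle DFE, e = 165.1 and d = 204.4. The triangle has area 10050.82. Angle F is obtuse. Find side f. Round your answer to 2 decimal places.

351.07

From area = ½·e·d·sin F, we get sin F = 2·area/(e·d) ≈ 0.59567.
Taking the obtuse solution, ∠F ≈ 143.44°.
Law of cosines then gives f ≈ 351.07.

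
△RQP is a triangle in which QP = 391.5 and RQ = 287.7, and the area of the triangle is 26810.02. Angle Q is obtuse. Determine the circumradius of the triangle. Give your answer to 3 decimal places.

692.044

From area = ½·RQ·QP·sin Q, we get sin Q = 2·area/(RQ·QP) ≈ 0.47605.
Taking the obtuse solution, ∠Q ≈ 2.645 rad.
Law of cosines then gives PR ≈ 658.9.
Circumradius = PR/(2 sin Q) ≈ 692.04.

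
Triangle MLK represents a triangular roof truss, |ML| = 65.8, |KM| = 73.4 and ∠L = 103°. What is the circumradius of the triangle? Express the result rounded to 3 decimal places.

Law of sines: sin K = |ML|·sin L/|KM| ≈ 0.87348.
Since |KM| ≥ |ML|, only the acute value applies: ∠K ≈ 60.87°.
Then ∠M = 180° − ∠L − ∠K ≈ 16.13°.
Law of sines gives |LK| = |KM|·sin M/sin L ≈ 20.934.
Circumradius = |KM|/(2 sin L) ≈ 37.665.

R ≈ 37.665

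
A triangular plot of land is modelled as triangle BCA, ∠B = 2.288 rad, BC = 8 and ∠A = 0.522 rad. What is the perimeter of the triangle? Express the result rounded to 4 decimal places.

perimeter ≈ 25.3151

The third angle is ∠C = π − ∠A − ∠B = 0.332 rad.
Law of sines: CA = BC·sin B/sin A ≈ 12.092.
Law of sines: AB = BC·sin C/sin A ≈ 5.2233.
Semiperimeter s = (12.092+5.2233+8)/2 = 12.658.
Perimeter = 12.092 + 5.2233 + 8 = 25.315.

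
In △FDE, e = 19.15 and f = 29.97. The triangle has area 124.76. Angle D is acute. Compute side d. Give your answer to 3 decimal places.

15.206

From area = ½·e·f·sin D, we get sin D = 2·area/(e·f) ≈ 0.43476.
Taking the acute solution, ∠D ≈ 0.450 rad.
Law of cosines then gives d ≈ 15.206.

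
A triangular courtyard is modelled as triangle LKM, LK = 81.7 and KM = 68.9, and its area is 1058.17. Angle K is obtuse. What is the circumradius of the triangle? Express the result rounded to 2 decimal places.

R ≈ 196.61

From area = ½·LK·KM·sin K, we get sin K = 2·area/(LK·KM) ≈ 0.37596.
Taking the obtuse solution, ∠K ≈ 157.92°.
Law of cosines then gives ML ≈ 147.83.
Circumradius = ML/(2 sin K) ≈ 196.61.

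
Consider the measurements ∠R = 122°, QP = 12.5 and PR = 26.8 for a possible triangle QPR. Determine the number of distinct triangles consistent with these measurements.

PR·sin R = 26.8·sin(122°) ≈ 22.73.
Since ∠R is not acute, a triangle exists only if QP > PR; here QP ≤ PR, so there is no triangle.

0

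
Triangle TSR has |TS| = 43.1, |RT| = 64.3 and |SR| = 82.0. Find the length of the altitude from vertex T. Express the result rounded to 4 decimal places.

33.5008

Semiperimeter s = (82 + 64.3 + 43.1)/2 = 94.7.
Heron's formula: area = √(94.7·12.7·30.4·51.6) ≈ 1373.5.
The altitude from T has length 2·area/|SR| ≈ 33.501.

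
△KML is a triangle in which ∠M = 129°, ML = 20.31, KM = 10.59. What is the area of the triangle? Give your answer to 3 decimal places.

Area = ½·KM·ML·sin M ≈ 83.575.

83.575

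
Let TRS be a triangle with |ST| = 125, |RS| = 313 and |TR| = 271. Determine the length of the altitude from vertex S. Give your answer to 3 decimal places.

123.916

Semiperimeter s = (313 + 125 + 271)/2 = 354.5.
Heron's formula: area = √(354.5·41.5·229.5·83.5) ≈ 16791.
The altitude from S has length 2·area/|TR| ≈ 123.92.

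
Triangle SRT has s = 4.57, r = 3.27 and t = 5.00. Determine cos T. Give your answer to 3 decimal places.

By the law of cosines, cos T = (s² + r² − t²) / (2·s·r) ≈ 0.22008, so ∠T ≈ 77.29°.

0.220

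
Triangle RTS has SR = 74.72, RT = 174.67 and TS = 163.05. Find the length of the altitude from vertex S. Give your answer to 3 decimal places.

Semiperimeter s = (163.05 + 74.72 + 174.67)/2 = 206.22.
Heron's formula: area = √(206.22·43.17·131.5·31.55) ≈ 6077.4.
The altitude from S has length 2·area/RT ≈ 69.587.

h_S ≈ 69.587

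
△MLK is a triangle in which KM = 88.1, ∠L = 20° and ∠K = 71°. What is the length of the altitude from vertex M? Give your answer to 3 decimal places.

The third angle is ∠M = 180° − ∠L − ∠K = 89.00°.
Law of sines: LK = KM·sin M/sin L ≈ 257.55.
Law of sines: ML = KM·sin K/sin L ≈ 243.55.
Area = ½·KM·LK·sin K ≈ 10727.
The altitude from M has length 2·area/LK ≈ 83.3.

h_M ≈ 83.300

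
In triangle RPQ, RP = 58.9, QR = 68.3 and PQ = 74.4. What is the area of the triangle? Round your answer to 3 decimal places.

Semiperimeter s = (74.4 + 68.3 + 58.9)/2 = 100.8.
Heron's formula: area = √(100.8·26.4·32.5·41.9) ≈ 1903.6.

area ≈ 1903.623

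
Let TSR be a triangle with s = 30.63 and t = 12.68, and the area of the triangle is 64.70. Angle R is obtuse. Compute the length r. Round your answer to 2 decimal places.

42.79

From area = ½·t·s·sin R, we get sin R = 2·area/(t·s) ≈ 0.33317.
Taking the obtuse solution, ∠R ≈ 160.54°.
Law of cosines then gives r ≈ 42.795.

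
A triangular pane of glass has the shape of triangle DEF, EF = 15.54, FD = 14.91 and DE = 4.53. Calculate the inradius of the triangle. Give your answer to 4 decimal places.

Semiperimeter s = (15.54 + 14.91 + 4.53)/2 = 17.49.
Heron's formula: area = √(17.49·1.95·2.58·12.96) ≈ 33.769.
Inradius = area/s = 33.769/17.49 ≈ 1.9308.

1.9308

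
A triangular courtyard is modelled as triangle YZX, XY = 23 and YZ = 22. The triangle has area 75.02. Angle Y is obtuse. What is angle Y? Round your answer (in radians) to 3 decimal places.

∠Y ≈ 2.841 rad

From area = ½·XY·YZ·sin Y, we get sin Y = 2·area/(XY·YZ) ≈ 0.29652.
Taking the obtuse solution, ∠Y ≈ 2.841 rad.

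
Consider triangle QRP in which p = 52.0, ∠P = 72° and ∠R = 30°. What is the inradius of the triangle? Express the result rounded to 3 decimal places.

10.469

The third angle is ∠Q = 180° − ∠R − ∠P = 78.00°.
Law of sines: q = p·sin Q/sin P ≈ 53.481.
Law of sines: r = p·sin R/sin P ≈ 27.338.
Area = ½·p·q·sin R ≈ 695.26.
Semiperimeter s = (53.481+27.338+52)/2 = 66.41.
Inradius = area/s = 695.26/66.41 ≈ 10.469.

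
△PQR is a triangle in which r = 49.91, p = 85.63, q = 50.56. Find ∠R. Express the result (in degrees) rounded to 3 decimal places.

By the law of cosines, cos R = (p² + q² − r²) / (2·p·q) ≈ 0.85436, so ∠R ≈ 31.31°.

∠R ≈ 31.311°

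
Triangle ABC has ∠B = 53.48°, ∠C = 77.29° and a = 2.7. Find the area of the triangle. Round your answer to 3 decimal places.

3.773

The third angle is ∠A = 180° − ∠B − ∠C = 49.23°.
Law of sines: b = a·sin B/sin A ≈ 2.8651.
Law of sines: c = a·sin C/sin A ≈ 3.4778.
Area = ½·a·b·sin C ≈ 3.7731.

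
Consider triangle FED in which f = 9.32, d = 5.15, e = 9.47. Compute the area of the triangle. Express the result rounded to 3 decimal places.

Semiperimeter s = (9.32 + 9.47 + 5.15)/2 = 11.97.
Heron's formula: area = √(11.97·2.65·2.5·6.82) ≈ 23.256.

area ≈ 23.256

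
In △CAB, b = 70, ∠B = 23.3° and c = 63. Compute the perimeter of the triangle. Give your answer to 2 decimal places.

perimeter ≈ 256.28

Law of sines: sin C = c·sin B/b ≈ 0.35599.
Since b ≥ c, only the acute value applies: ∠C ≈ 20.85°.
Then ∠A = 180° − ∠B − ∠C ≈ 135.85°.
Law of sines gives a = b·sin A/sin B ≈ 123.28.
Semiperimeter s = (63+123.28+70)/2 = 128.14.
Perimeter = 63 + 123.28 + 70 = 256.28.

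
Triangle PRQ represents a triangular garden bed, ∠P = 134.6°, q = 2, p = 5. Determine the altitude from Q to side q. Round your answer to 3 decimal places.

Law of sines: sin Q = q·sin P/p ≈ 0.28481.
Since p ≥ q, only the acute value applies: ∠Q ≈ 16.55°.
Then ∠R = 180° − ∠P − ∠Q ≈ 28.85°.
Law of sines gives r = p·sin R/sin P ≈ 3.3886.
Area = ½·p·q·sin R ≈ 2.4128.
The altitude from Q has length 2·area/q ≈ 2.4128.

2.413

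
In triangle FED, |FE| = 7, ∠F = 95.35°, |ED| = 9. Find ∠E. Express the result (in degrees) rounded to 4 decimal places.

∠E ≈ 33.9003°

Law of sines: sin D = |FE|·sin F/|ED| ≈ 0.77439.
Since |ED| ≥ |FE|, only the acute value applies: ∠D ≈ 50.75°.
Then ∠E = 180° − ∠F − ∠D ≈ 33.90°.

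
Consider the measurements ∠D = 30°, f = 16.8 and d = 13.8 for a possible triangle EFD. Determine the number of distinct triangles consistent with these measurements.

2

f·sin D = 16.8·sin(30°) ≈ 8.4.
Since f sin D < d < f (8.4 < 13.8 < 16.8), two triangles exist.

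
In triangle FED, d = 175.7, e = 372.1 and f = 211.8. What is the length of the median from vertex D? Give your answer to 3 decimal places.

289.726

Median from D: ½√(2·f² + 2·e² − d²) ≈ 289.73.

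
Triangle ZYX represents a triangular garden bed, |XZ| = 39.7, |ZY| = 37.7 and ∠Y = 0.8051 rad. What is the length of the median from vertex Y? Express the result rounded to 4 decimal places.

Law of sines: sin X = |ZY|·sin Y/|XZ| ≈ 0.68458.
Since |XZ| ≥ |ZY|, only the acute value applies: ∠X ≈ 0.7540 rad.
Then ∠Z = π − ∠Y − ∠X ≈ 1.5825 rad.
Law of sines gives |YX| = |XZ|·sin Z/sin Y ≈ 55.066.
Median from Y: ½√(2·|ZY|² + 2·|YX|² − |XZ|²) ≈ 42.811.

m_Y ≈ 42.8109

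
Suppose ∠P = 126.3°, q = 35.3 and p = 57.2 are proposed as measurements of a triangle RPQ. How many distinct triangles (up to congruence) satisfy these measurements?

1

q·sin P = 35.3·sin(126.3°) ≈ 28.45.
Since ∠P is not acute, a triangle exists only if p > q; here p > q, so there is exactly one triangle.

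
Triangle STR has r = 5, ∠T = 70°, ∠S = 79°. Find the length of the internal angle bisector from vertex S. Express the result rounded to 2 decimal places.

The third angle is ∠R = 180° − ∠S − ∠T = 31.00°.
Law of sines: s = r·sin S/sin R ≈ 9.5297.
Law of sines: t = r·sin T/sin R ≈ 9.1226.
The bisector from S has length 2·t·r·cos(∠S/2)/(t+r) ≈ 4.9844.

t_S ≈ 4.98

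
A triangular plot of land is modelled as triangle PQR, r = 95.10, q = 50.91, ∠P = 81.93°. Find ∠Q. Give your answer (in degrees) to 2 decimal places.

29.82

By the law of cosines, p² = q² + r² − 2·q·r·cos P = 10276, so p ≈ 101.37.
Law of cosines again: cos Q = (r² + p² − q²)/(2·r·p) ≈ 0.86762, so ∠Q ≈ 29.82°.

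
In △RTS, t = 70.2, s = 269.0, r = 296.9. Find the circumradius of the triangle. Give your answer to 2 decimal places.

155.00

By the law of cosines, cos R = (t² + s² − r²) / (2·t·s) ≈ -0.28756, so ∠R ≈ 106.71°.
Circumradius = r/(2 sin R) ≈ 155.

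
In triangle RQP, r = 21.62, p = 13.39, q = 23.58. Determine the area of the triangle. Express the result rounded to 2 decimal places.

Semiperimeter s = (21.62 + 23.58 + 13.39)/2 = 29.295.
Heron's formula: area = √(29.295·7.675·5.715·15.905) ≈ 142.96.

142.96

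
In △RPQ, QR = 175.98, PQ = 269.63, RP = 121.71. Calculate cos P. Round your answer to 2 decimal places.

By the law of cosines, cos P = (RP² + PQ² − QR²) / (2·RP·PQ) ≈ 0.86152, so ∠P ≈ 30.51°.

0.86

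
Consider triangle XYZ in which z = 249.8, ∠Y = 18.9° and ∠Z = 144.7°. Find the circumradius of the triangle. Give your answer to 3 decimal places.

The third angle is ∠X = 180° − ∠Y − ∠Z = 16.40°.
Law of sines: x = z·sin X/sin Z ≈ 122.05.
Law of sines: y = z·sin Y/sin Z ≈ 140.03.
Circumradius = z/(2 sin Z) ≈ 216.14.

R ≈ 216.143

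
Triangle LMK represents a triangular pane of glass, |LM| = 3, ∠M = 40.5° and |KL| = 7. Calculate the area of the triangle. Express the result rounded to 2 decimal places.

Law of sines: sin K = |LM|·sin M/|KL| ≈ 0.27833.
Since |KL| ≥ |LM|, only the acute value applies: ∠K ≈ 16.16°.
Then ∠L = 180° − ∠M − ∠K ≈ 123.34°.
Law of sines gives |MK| = |KL|·sin L/sin M ≈ 9.0046.
Area = ½·|KL|·|LM|·sin L ≈ 8.772.

8.77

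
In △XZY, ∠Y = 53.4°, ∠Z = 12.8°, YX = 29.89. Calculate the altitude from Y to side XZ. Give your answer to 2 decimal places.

The third angle is ∠X = 180° − ∠Z − ∠Y = 113.80°.
Law of sines: ZY = YX·sin X/sin Z ≈ 123.44.
Law of sines: XZ = YX·sin Y/sin Z ≈ 108.31.
Area = ½·YX·ZY·sin Y ≈ 1481.1.
The altitude from Y has length 2·area/XZ ≈ 27.348.

27.35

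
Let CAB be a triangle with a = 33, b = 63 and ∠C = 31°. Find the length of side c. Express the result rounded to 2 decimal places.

38.65

By the law of cosines, c² = a² + b² − 2·a·b·cos C = 1493.9, so c ≈ 38.651.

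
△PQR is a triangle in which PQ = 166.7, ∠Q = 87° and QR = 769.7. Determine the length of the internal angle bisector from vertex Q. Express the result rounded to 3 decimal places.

198.787

By the law of cosines, RP² = PQ² + QR² − 2·PQ·QR·cos Q = 6.068e+05, so RP ≈ 778.97.
The bisector from Q has length 2·PQ·QR·cos(∠Q/2)/(PQ+QR) ≈ 198.79.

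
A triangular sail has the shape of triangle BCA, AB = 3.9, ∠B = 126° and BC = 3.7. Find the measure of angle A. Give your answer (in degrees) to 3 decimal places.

26.232

By the law of cosines, CA² = AB² + BC² − 2·AB·BC·cos B = 45.863, so CA ≈ 6.7723.
Law of cosines again: cos A = (CA² + AB² − BC²)/(2·CA·AB) ≈ 0.89701, so ∠A ≈ 26.23°.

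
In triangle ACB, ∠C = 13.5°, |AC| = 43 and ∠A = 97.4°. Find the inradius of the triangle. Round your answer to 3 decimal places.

The third angle is ∠B = 180° − ∠A − ∠C = 69.10°.
Law of sines: |CB| = |AC|·sin A/sin B ≈ 45.645.
Law of sines: |BA| = |AC|·sin C/sin B ≈ 10.745.
Area = ½·|AC|·|CB|·sin C ≈ 229.1.
Semiperimeter s = (45.645+10.745+43)/2 = 49.695.
Inradius = area/s = 229.1/49.695 ≈ 4.61.

r ≈ 4.610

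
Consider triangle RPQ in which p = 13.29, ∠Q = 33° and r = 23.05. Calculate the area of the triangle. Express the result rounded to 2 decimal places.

Area = ½·r·p·sin Q ≈ 83.421.

area ≈ 83.42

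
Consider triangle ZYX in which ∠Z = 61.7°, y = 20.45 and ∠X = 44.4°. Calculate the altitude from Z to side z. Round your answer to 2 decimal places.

14.31

The third angle is ∠Y = 180° − ∠X − ∠Z = 73.90°.
Law of sines: z = y·sin Z/sin Y ≈ 18.741.
Law of sines: x = y·sin X/sin Y ≈ 14.892.
Area = ½·y·z·sin X ≈ 134.07.
The altitude from Z has length 2·area/z ≈ 14.308.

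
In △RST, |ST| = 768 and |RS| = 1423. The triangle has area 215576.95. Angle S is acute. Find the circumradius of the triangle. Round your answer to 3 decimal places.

986.852

From area = ½·|RS|·|ST|·sin S, we get sin S = 2·area/(|RS|·|ST|) ≈ 0.39452.
Taking the acute solution, ∠S ≈ 23.24°.
Law of cosines then gives |TR| ≈ 778.66.
Circumradius = |TR|/(2 sin S) ≈ 986.85.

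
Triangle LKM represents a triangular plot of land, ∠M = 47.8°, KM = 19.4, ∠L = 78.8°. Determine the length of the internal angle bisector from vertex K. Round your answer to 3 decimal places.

The third angle is ∠K = 180° − ∠M − ∠L = 53.40°.
Law of sines: ML = KM·sin K/sin L ≈ 15.877.
Law of sines: LK = KM·sin M/sin L ≈ 14.651.
The bisector from K has length 2·LK·KM·cos(∠K/2)/(LK+KM) ≈ 14.914.

t_K ≈ 14.914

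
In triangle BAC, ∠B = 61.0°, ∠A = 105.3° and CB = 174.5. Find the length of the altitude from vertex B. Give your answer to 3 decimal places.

The third angle is ∠C = 180° − ∠B − ∠A = 13.70°.
Law of sines: AC = CB·sin B/sin A ≈ 158.23.
Law of sines: BA = CB·sin C/sin A ≈ 42.847.
Area = ½·CB·AC·sin C ≈ 3269.7.
The altitude from B has length 2·area/AC ≈ 41.328.

h_B ≈ 41.328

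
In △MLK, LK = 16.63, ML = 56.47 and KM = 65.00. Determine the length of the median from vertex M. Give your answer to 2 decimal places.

m_M ≈ 60.31

Median from M: ½√(2·KM² + 2·ML² − LK²) ≈ 60.314.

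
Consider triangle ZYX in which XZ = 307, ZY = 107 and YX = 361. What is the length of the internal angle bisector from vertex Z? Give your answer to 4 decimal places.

t_Z ≈ 88.7257

By the law of cosines, cos Z = (XZ² + ZY² − YX²) / (2·XZ·ZY) ≈ -0.37479, so ∠Z ≈ 112.01°.
The bisector from Z has length 2·XZ·ZY·cos(∠Z/2)/(XZ+ZY) ≈ 88.726.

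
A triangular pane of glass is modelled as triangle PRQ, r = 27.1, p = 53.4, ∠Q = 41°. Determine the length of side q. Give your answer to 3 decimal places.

37.438

By the law of cosines, q² = p² + r² − 2·p·r·cos Q = 1401.6, so q ≈ 37.438.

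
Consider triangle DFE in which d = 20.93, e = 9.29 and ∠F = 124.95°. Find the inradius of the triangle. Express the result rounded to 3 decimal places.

By the law of cosines, f² = e² + d² − 2·e·d·cos F = 747.14, so f ≈ 27.334.
Area = ½·e·d·sin F ≈ 79.686.
Semiperimeter s = (20.93+27.334+9.29)/2 = 28.777.
Inradius = area/s = 79.686/28.777 ≈ 2.7691.

2.769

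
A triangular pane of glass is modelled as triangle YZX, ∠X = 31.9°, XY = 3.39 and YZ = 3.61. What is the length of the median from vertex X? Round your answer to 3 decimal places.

Law of sines: sin Z = XY·sin X/YZ ≈ 0.49623.
Since YZ ≥ XY, only the acute value applies: ∠Z ≈ 29.75°.
Then ∠Y = 180° − ∠X − ∠Z ≈ 118.35°.
Law of sines gives ZX = YZ·sin Y/sin X ≈ 6.0122.
Median from X: ½√(2·ZX² + 2·XY² − YZ²) ≈ 4.5344.

m_X ≈ 4.534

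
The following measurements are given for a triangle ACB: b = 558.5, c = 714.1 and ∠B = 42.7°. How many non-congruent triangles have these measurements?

c·sin B = 714.1·sin(42.7°) ≈ 484.3.
Since c sin B < b < c (484.3 < 558.5 < 714.1), two triangles exist.

2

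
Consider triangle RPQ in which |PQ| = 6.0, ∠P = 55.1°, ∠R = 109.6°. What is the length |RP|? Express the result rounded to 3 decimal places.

The third angle is ∠Q = 180° − ∠R − ∠P = 15.30°.
Law of sines: |RP| = |PQ|·sin Q/sin R ≈ 1.6806.

1.681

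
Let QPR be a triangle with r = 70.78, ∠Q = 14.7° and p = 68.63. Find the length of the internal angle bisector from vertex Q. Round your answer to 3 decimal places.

69.116

By the law of cosines, q² = p² + r² − 2·p·r·cos Q = 322.62, so q ≈ 17.962.
The bisector from Q has length 2·p·r·cos(∠Q/2)/(p+r) ≈ 69.116.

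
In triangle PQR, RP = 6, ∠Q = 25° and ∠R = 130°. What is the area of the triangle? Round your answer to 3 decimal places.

13.789

The third angle is ∠P = 180° − ∠Q − ∠R = 25.00°.
Law of sines: QR = RP·sin P/sin Q ≈ 6.
Law of sines: PQ = RP·sin R/sin Q ≈ 10.876.
Area = ½·RP·QR·sin R ≈ 13.789.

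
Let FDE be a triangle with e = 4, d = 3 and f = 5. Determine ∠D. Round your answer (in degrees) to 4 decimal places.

By the law of cosines, cos D = (e² + f² − d²) / (2·e·f) ≈ 0.80000, so ∠D ≈ 36.87°.

∠D ≈ 36.8699°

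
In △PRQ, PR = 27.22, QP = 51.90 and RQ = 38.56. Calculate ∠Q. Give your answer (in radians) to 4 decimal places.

By the law of cosines, cos Q = (RQ² + QP² − PR²) / (2·RQ·QP) ≈ 0.85935, so ∠Q ≈ 0.537 rad.

∠Q ≈ 0.5368 rad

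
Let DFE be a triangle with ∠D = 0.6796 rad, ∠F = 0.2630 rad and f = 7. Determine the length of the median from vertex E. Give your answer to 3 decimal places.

7.002

The third angle is ∠E = π − ∠D − ∠F = 2.1990 rad.
Law of sines: d = f·sin D/sin F ≈ 16.922.
Law of sines: e = f·sin E/sin F ≈ 21.785.
Median from E: ½√(2·d² + 2·f² − e²) ≈ 7.0023.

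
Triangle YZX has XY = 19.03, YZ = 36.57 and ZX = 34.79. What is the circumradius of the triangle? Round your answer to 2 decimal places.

R ≈ 18.58

By the law of cosines, cos Y = (XY² + YZ² − ZX²) / (2·XY·YZ) ≈ 0.35145, so ∠Y ≈ 69.42°.
Circumradius = ZX/(2 sin Y) ≈ 18.58.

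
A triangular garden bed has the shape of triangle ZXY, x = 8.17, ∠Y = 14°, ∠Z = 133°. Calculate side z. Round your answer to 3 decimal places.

The third angle is ∠X = 180° − ∠Y − ∠Z = 33.00°.
Law of sines: z = x·sin Z/sin X ≈ 10.971.

10.971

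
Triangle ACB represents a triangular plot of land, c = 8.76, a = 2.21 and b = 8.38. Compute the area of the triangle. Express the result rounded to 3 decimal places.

area ≈ 9.251

Semiperimeter s = (2.21 + 8.76 + 8.38)/2 = 9.675.
Heron's formula: area = √(9.675·7.465·0.915·1.295) ≈ 9.2509.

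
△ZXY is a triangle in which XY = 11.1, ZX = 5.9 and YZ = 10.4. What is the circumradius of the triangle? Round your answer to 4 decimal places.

5.6234

By the law of cosines, cos Z = (YZ² + ZX² − XY²) / (2·YZ·ZX) ≈ 0.16102, so ∠Z ≈ 80.73°.
Circumradius = XY/(2 sin Z) ≈ 5.6234.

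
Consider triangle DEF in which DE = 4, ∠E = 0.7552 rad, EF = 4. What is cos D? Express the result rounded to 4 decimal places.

cos D ≈ 0.3687

By the law of cosines, FD² = DE² + EF² − 2·DE·EF·cos E = 8.6997, so FD ≈ 2.9495.
Law of cosines again: cos D = (FD² + DE² − EF²)/(2·FD·DE) ≈ 0.36869, so ∠D ≈ 1.1932 rad.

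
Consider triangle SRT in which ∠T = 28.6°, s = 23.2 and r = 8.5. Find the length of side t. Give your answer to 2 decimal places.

16.25

By the law of cosines, t² = s² + r² − 2·s·r·cos T = 264.21, so t ≈ 16.255.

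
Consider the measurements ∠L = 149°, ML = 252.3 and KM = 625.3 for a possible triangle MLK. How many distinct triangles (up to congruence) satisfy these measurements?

1

ML·sin L = 252.3·sin(149°) ≈ 129.9.
Since ∠L is not acute, a triangle exists only if KM > ML; here KM > ML, so there is exactly one triangle.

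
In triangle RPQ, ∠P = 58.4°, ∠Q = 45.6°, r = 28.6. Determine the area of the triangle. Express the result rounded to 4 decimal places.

area ≈ 256.4980

The third angle is ∠R = 180° − ∠P − ∠Q = 76.00°.
Law of sines: p = r·sin P/sin R ≈ 25.105.
Law of sines: q = r·sin Q/sin R ≈ 21.059.
Area = ½·r·p·sin Q ≈ 256.5.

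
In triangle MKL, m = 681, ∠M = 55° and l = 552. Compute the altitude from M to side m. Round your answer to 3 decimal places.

Law of sines: sin L = l·sin M/m ≈ 0.66398.
Since m ≥ l, only the acute value applies: ∠L ≈ 41.60°.
Then ∠K = 180° − ∠M − ∠L ≈ 83.40°.
Law of sines gives k = m·sin K/sin M ≈ 825.83.
Area = ½·m·l·sin K ≈ 1.8671e+05.
The altitude from M has length 2·area/m ≈ 548.34.

h_M ≈ 548.337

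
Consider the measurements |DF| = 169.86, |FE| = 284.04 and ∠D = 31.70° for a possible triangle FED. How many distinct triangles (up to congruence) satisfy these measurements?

1

|DF|·sin D = 169.86·sin(31.70°) ≈ 89.26.
Since |FE| ≥ |DF|, exactly one triangle exists.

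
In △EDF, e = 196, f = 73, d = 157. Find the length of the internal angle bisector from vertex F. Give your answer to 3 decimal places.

t_F ≈ 171.628

By the law of cosines, cos F = (e² + d² − f²) / (2·e·d) ≈ 0.93813, so ∠F ≈ 20.26°.
The bisector from F has length 2·e·d·cos(∠F/2)/(e+d) ≈ 171.63.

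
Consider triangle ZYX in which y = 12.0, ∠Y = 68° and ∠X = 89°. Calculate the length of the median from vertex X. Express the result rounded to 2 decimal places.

The third angle is ∠Z = 180° − ∠Y − ∠X = 23.00°.
Law of sines: z = y·sin Z/sin Y ≈ 5.057.
Law of sines: x = y·sin X/sin Y ≈ 12.94.
Median from X: ½√(2·z² + 2·y² − x²) ≈ 6.5516.

m_X ≈ 6.55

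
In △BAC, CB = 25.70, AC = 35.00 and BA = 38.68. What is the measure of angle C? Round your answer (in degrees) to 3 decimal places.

By the law of cosines, cos C = (AC² + CB² − BA²) / (2·AC·CB) ≈ 0.21642, so ∠C ≈ 77.50°.

∠C ≈ 77.501°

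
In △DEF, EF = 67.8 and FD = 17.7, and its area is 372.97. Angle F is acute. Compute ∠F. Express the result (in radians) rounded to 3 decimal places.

∠F ≈ 0.671 rad

From area = ½·EF·FD·sin F, we get sin F = 2·area/(EF·FD) ≈ 0.62159.
Taking the acute solution, ∠F ≈ 0.671 rad.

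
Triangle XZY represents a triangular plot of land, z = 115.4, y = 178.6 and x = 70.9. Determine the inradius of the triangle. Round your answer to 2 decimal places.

Semiperimeter s = (70.9 + 115.4 + 178.6)/2 = 182.45.
Heron's formula: area = √(182.45·111.55·67.05·3.85) ≈ 2292.1.
Inradius = area/s = 2292.1/182.45 ≈ 12.563.

r ≈ 12.56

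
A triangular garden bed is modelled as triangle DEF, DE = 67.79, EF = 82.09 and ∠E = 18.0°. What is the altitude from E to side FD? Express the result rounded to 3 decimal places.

h_E ≈ 62.825

By the law of cosines, FD² = DE² + EF² − 2·DE·EF·cos E = 749.22, so FD ≈ 27.372.
Area = ½·DE·EF·sin E ≈ 859.82.
The altitude from E has length 2·area/FD ≈ 62.825.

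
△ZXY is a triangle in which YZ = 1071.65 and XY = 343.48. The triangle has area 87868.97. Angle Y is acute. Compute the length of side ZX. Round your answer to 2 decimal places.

787.12

From area = ½·XY·YZ·sin Y, we get sin Y = 2·area/(XY·YZ) ≈ 0.47743.
Taking the acute solution, ∠Y ≈ 28.52°.
Law of cosines then gives ZX ≈ 787.12.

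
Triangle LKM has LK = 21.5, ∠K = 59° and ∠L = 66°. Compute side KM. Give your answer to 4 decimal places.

The third angle is ∠M = 180° − ∠L − ∠K = 55.00°.
Law of sines: KM = LK·sin L/sin M ≈ 23.978.

23.9775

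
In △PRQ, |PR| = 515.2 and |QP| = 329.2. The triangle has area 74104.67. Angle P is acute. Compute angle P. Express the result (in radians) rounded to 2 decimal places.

From area = ½·|QP|·|PR|·sin P, we get sin P = 2·area/(|QP|·|PR|) ≈ 0.87386.
Taking the acute solution, ∠P ≈ 1.0631 rad.

1.06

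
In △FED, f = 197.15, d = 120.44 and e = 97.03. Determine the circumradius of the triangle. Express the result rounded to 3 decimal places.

128.225

By the law of cosines, cos F = (e² + d² − f²) / (2·e·d) ≈ -0.63953, so ∠F ≈ 2.265 rad.
Circumradius = f/(2 sin F) ≈ 128.23.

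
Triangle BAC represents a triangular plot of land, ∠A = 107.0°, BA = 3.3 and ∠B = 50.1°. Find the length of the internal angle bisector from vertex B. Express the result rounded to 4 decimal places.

4.2499

The third angle is ∠C = 180° − ∠B − ∠A = 22.90°.
Law of sines: AC = BA·sin B/sin C ≈ 6.506.
Law of sines: CB = BA·sin A/sin C ≈ 8.11.
The bisector from B has length 2·CB·BA·cos(∠B/2)/(CB+BA) ≈ 4.2499.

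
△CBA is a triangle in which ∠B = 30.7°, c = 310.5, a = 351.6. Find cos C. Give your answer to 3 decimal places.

By the law of cosines, b² = a² + c² − 2·a·c·cos B = 32290, so b ≈ 179.69.
Law of cosines again: cos C = (b² + a² − c²)/(2·b·a) ≈ 0.47089, so ∠C ≈ 61.91°.

0.471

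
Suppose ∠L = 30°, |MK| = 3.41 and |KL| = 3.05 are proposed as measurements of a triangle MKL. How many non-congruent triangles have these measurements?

1

|KL|·sin L = 3.05·sin(30°) ≈ 1.525.
Since |MK| ≥ |KL|, exactly one triangle exists.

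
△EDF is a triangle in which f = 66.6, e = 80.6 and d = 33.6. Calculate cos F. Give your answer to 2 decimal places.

cos F ≈ 0.59

By the law of cosines, cos F = (e² + d² − f²) / (2·e·d) ≈ 0.58892, so ∠F ≈ 53.92°.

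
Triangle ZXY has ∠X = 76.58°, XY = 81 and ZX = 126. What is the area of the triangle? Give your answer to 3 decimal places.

area ≈ 4963.662

Area = ½·ZX·XY·sin X ≈ 4963.7.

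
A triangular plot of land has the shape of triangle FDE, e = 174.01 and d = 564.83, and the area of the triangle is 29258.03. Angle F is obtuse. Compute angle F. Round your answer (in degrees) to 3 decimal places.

∠F ≈ 143.461°

From area = ½·d·e·sin F, we get sin F = 2·area/(d·e) ≈ 0.59536.
Taking the obtuse solution, ∠F ≈ 143.46°.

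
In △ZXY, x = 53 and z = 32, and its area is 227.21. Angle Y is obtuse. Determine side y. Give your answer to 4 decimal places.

84.2673

From area = ½·z·x·sin Y, we get sin Y = 2·area/(z·x) ≈ 0.26794.
Taking the obtuse solution, ∠Y ≈ 164.46°.
Law of cosines then gives y ≈ 84.267.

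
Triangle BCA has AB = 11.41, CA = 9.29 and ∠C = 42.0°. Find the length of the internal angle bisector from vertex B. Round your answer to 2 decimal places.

12.93

Law of sines: sin B = CA·sin C/AB ≈ 0.54480.
Since AB ≥ CA, only the acute value applies: ∠B ≈ 33.01°.
Then ∠A = 180° − ∠C − ∠B ≈ 104.99°.
Law of sines gives BC = AB·sin A/sin C ≈ 16.472.
The bisector from B has length 2·AB·BC·cos(∠B/2)/(AB+BC) ≈ 12.926.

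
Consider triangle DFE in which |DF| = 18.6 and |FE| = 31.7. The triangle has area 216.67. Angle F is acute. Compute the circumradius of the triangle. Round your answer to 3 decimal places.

R ≈ 15.972

From area = ½·|DF|·|FE|·sin F, we get sin F = 2·area/(|DF|·|FE|) ≈ 0.73495.
Taking the acute solution, ∠F ≈ 47.30°.
Law of cosines then gives |ED| ≈ 23.477.
Circumradius = |ED|/(2 sin F) ≈ 15.972.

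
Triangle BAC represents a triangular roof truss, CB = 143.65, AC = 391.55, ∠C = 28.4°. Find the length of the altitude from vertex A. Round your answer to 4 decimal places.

h_A ≈ 186.2307

By the law of cosines, BA² = AC² + CB² − 2·AC·CB·cos C = 74993, so BA ≈ 273.85.
Area = ½·AC·CB·sin C ≈ 13376.
The altitude from A has length 2·area/CB ≈ 186.23.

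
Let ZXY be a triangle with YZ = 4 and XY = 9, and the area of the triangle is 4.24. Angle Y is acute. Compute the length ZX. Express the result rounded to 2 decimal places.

5.20

From area = ½·XY·YZ·sin Y, we get sin Y = 2·area/(XY·YZ) ≈ 0.23556.
Taking the acute solution, ∠Y ≈ 13.62°.
Law of cosines then gives ZX ≈ 5.1987.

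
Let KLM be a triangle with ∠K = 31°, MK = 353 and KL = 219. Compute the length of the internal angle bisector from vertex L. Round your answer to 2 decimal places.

112.84

By the law of cosines, LM² = MK² + KL² − 2·MK·KL·cos K = 40040, so LM ≈ 200.1.
Law of cosines again: cos L = (KL² + LM² − MK²)/(2·KL·LM) ≈ -0.41769, so ∠L ≈ 114.69°.
The bisector from L has length 2·KL·LM·cos(∠L/2)/(KL+LM) ≈ 112.84.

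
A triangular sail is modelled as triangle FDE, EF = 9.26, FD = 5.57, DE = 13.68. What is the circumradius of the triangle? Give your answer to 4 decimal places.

R ≈ 9.3545

By the law of cosines, cos F = (EF² + FD² − DE²) / (2·EF·FD) ≈ -0.68217, so ∠F ≈ 133.01°.
Circumradius = DE/(2 sin F) ≈ 9.3545.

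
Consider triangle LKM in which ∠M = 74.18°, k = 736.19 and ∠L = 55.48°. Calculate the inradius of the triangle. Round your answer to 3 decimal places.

The third angle is ∠K = 180° − ∠M − ∠L = 50.34°.
Law of sines: l = k·sin L/sin K ≈ 787.91.
Law of sines: m = k·sin M/sin K ≈ 920.06.
Area = ½·k·l·sin M ≈ 2.7904e+05.
Semiperimeter s = (787.91+736.19+920.06)/2 = 1222.1.
Inradius = area/s = 2.7904e+05/1222.1 ≈ 228.33.

228.332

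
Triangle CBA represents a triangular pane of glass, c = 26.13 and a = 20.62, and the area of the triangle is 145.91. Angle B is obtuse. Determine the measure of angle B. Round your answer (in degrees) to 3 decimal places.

From area = ½·a·c·sin B, we get sin B = 2·area/(a·c) ≈ 0.54161.
Taking the obtuse solution, ∠B ≈ 147.21°.

∠B ≈ 147.207°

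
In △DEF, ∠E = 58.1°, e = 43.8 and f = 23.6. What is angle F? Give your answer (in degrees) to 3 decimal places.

Law of sines: sin F = f·sin E/e ≈ 0.45744.
Since e ≥ f, only the acute value applies: ∠F ≈ 27.22°.
Then ∠D = 180° − ∠E − ∠F ≈ 94.68°.

∠F ≈ 27.222°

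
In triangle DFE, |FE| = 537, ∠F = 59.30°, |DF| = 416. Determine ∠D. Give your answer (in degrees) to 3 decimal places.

By the law of cosines, |ED|² = |DF|² + |FE|² − 2·|DF|·|FE|·cos F = 2.3332e+05, so |ED| ≈ 483.03.
Law of cosines again: cos D = (|ED|² + |DF|² − |FE|²)/(2·|ED|·|DF|) ≈ 0.29364, so ∠D ≈ 72.92°.

∠D ≈ 72.924°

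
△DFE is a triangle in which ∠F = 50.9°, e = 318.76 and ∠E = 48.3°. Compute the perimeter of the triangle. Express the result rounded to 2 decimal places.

The third angle is ∠D = 180° − ∠F − ∠E = 80.80°.
Law of sines: d = e·sin D/sin E ≈ 421.44.
Law of sines: f = e·sin F/sin E ≈ 331.32.
Semiperimeter s = (421.44+331.32+318.76)/2 = 535.76.
Perimeter = 421.44 + 331.32 + 318.76 = 1071.5.

perimeter ≈ 1071.51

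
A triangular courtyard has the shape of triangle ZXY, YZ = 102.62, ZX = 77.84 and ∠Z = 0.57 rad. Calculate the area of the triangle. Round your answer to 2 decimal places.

Area = ½·YZ·ZX·sin Z ≈ 2155.3.

area ≈ 2155.27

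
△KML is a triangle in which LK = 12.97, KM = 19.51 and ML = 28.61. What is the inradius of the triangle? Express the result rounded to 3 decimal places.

Semiperimeter s = (28.61 + 12.97 + 19.51)/2 = 30.545.
Heron's formula: area = √(30.545·1.935·17.575·11.035) ≈ 107.06.
Inradius = area/s = 107.06/30.545 ≈ 3.5051.

r ≈ 3.505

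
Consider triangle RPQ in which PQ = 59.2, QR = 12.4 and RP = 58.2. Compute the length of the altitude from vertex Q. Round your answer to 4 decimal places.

h_Q ≈ 12.3961

Semiperimeter s = (59.2 + 12.4 + 58.2)/2 = 64.9.
Heron's formula: area = √(64.9·5.7·52.5·6.7) ≈ 360.73.
The altitude from Q has length 2·area/RP ≈ 12.396.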